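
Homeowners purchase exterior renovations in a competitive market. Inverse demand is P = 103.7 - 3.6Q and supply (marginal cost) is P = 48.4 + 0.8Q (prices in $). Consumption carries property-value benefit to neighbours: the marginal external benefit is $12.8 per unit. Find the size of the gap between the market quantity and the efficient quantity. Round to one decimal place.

Market equilibrium (private): 48.4 + 0.8Q = 103.7 - 3.6Q → Q_m = 12.5682.
Social marginal benefit = demand + MEB = 116.5 - 3.6Q.
Set SMB = MC: 116.5 - 3.6Q = 48.4 + 0.8Q → Q* = 15.4773.
Gap = |12.5682 − 15.4773| = 2.9091.

2.9 units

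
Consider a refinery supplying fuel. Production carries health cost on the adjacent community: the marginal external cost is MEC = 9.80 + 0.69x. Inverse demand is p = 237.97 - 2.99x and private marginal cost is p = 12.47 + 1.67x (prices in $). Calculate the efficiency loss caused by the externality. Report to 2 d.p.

DWL = $174.33

Market equilibrium (private): 12.47 + 1.67x = 237.97 - 2.99x → x_m = 48.3906.
Social marginal cost = private MC + MEC = 22.27 + 2.36x.
Set SMC = demand: 22.27 + 2.36x = 237.97 - 2.99x → x* = 40.3178.
Height of the DWL triangle at x_m is SMC(x_m) − demand(x_m) = MEC(x_m) = 43.1895.
DWL = ½ × 8.0728 × 43.1895 = 174.3301.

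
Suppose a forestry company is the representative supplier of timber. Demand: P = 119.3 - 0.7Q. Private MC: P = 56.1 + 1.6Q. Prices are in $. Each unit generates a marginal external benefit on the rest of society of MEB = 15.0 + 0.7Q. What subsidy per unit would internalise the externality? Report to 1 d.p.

Social marginal cost = private MC − MEB = 41.1 + 0.9Q.
Set SMC = demand: 41.1 + 0.9Q = 119.3 - 0.7Q → Q* = 48.8750.
The Pigouvian subsidy equals MEB at Q*: 15.0 + 0.7×48.8750 = 49.2125.

subsidy = $49.2 per unit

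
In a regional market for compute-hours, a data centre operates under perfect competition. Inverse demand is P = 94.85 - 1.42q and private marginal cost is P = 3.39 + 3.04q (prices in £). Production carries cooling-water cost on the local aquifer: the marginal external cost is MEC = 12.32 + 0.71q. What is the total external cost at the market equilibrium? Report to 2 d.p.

Market equilibrium (private): 3.39 + 3.04q = 94.85 - 1.42q → q_m = 20.5067.
Total external cost = ∫₀^{q_m} (12.32 + 0.71q) dq = 12.32×20.5067 + ½×0.71×20.5067² = 401.9288.

£401.93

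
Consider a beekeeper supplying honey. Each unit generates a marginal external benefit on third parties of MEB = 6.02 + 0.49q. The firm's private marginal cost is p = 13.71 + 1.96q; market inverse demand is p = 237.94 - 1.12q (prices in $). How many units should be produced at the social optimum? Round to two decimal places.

Social marginal cost = private MC − MEB = 7.69 + 1.47q.
Set SMC = demand: 7.69 + 1.47q = 237.94 - 1.12q → q* = 88.8996.

q* = 88.90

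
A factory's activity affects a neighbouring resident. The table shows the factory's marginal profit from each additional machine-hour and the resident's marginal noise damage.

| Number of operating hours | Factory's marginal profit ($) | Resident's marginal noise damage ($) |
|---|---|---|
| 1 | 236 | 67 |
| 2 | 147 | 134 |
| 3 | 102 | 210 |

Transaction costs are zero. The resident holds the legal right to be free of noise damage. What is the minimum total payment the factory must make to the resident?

$201

Efficient level: marginal profit ≥ marginal noise damage through level 2, so k* = 2.
With the resident holding the right, the factory must at least compensate total damage at k*: 67 + 134 = 201.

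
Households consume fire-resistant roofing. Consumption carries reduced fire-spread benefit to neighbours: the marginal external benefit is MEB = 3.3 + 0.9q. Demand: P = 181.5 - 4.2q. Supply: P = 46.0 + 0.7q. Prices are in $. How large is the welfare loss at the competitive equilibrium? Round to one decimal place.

Market equilibrium (private): 46.0 + 0.7q = 181.5 - 4.2q → q_m = 27.6531.
Social marginal benefit = demand + MEB = 184.8 - 3.3q.
Set SMB = MC: 184.8 - 3.3q = 46.0 + 0.7q → q* = 34.7000.
Between q* and q_m the wedge SMB − MC runs linearly from 0 to MEB(q_m), so the loss is a triangle.
DWL = ½ × 7.0469 × 28.1878 = 99.3183.

DWL = $99.3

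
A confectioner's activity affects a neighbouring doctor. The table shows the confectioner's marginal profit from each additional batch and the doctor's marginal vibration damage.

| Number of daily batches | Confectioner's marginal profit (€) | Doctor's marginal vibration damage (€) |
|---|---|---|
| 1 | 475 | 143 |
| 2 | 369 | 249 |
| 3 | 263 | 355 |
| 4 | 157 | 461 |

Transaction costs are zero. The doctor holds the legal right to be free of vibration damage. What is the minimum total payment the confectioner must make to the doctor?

Efficient level: marginal profit ≥ marginal vibration damage through level 2, so k* = 2.
With the doctor holding the right, the confectioner must at least compensate total damage at k*: 143 + 249 = 392.

€392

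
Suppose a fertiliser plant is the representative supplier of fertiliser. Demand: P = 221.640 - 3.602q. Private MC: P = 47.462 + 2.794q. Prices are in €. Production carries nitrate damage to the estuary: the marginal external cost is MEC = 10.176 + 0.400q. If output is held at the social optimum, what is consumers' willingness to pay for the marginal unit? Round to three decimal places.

Social marginal cost = private MC + MEC = 57.638 + 3.194q.
Set SMC = demand: 57.638 + 3.194q = 221.640 - 3.602q → q* = 24.1321.
Consumer price on the demand curve at q*: 221.640 − 3.602×24.1321 = 134.7162.

P = €134.716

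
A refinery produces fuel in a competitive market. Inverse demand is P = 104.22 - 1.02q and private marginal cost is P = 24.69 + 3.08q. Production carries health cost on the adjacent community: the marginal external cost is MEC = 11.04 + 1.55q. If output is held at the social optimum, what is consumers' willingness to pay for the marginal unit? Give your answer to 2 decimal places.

P = 91.86

Social marginal cost = private MC + MEC = 35.73 + 4.63q.
Set SMC = demand: 35.73 + 4.63q = 104.22 - 1.02q → q* = 12.1221.
Consumer price on the demand curve at q*: 104.22 − 1.02×12.1221 = 91.8555.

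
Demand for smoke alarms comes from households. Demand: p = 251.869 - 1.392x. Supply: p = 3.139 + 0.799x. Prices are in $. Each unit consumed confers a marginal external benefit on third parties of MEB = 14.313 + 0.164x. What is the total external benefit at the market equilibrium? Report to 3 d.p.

$2681.644

Market equilibrium (private): 3.139 + 0.799x = 251.869 - 1.392x → x_m = 113.5235.
Total external benefit = ∫₀^{x_m} (14.313 + 0.164x) dx = 14.313×113.5235 + ½×0.164×113.5235² = 2681.6438.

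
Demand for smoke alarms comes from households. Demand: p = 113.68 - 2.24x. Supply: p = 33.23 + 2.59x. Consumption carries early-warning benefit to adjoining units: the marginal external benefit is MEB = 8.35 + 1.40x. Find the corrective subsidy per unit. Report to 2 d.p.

subsidy = 44.59 per unit

Social marginal benefit = demand + MEB = 122.03 - 0.84x.
Set SMB = MC: 122.03 - 0.84x = 33.23 + 2.59x → x* = 25.8892.
The Pigouvian subsidy equals MEB at x*: 8.35 + 1.40×25.8892 = 44.5949.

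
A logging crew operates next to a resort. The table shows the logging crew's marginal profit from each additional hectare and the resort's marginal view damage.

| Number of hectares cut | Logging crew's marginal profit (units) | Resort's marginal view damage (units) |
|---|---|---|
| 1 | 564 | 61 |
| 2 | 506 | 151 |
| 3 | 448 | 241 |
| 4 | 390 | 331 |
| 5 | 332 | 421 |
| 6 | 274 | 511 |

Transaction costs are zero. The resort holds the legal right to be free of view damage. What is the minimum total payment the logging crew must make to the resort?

Efficient level: marginal profit ≥ marginal view damage through level 4, so k* = 4.
With the resort holding the right, the logging crew must at least compensate total damage at k*: 61 + 151 + 241 + 331 = 784.

784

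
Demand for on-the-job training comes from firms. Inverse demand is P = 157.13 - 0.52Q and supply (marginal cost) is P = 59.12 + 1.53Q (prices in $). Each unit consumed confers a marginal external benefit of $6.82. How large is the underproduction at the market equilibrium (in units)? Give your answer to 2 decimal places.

3.33 units

Market equilibrium (private): 59.12 + 1.53Q = 157.13 - 0.52Q → Q_m = 47.8098.
Social marginal benefit = demand + MEB = 163.95 - 0.52Q.
Set SMB = MC: 163.95 - 0.52Q = 59.12 + 1.53Q → Q* = 51.1366.
Gap = |47.8098 − 51.1366| = 3.3268.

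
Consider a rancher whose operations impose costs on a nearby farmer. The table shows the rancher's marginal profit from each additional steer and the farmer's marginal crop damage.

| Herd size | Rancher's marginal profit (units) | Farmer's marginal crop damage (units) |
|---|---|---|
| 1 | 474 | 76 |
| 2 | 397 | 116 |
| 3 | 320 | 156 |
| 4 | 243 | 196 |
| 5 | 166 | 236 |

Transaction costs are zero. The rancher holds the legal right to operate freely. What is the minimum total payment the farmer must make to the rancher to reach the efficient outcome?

166

Left alone the rancher would choose level 5 (marginal profit stays positive).
Efficient level: k* = 4 (marginal profit ≥ marginal crop damage through 4).
The farmer must at least cover the rancher's forgone profit from cutting 5→4: 166 = 166.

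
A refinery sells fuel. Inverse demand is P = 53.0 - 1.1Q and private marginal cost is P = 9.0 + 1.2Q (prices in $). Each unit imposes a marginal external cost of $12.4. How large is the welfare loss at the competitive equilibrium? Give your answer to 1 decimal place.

Market equilibrium (private): 9.0 + 1.2Q = 53.0 - 1.1Q → Q_m = 19.1304.
Social marginal cost = private MC + MEC = 21.4 + 1.2Q.
Set SMC = demand: 21.4 + 1.2Q = 53.0 - 1.1Q → Q* = 13.7391.
The loss is the area between SMC and demand from Q* to Q_m; with linear curves that's a triangle of height MEC(Q_m).
DWL = ½ × 5.3913 × 12.4000 = 33.4261.

DWL = $33.4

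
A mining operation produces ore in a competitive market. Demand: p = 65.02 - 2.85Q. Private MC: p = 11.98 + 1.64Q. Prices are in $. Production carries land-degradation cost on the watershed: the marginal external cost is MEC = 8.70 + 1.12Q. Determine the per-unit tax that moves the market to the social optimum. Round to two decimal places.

Social marginal cost = private MC + MEC = 20.68 + 2.76Q.
Set SMC = demand: 20.68 + 2.76Q = 65.02 - 2.85Q → Q* = 7.9037.
The Pigouvian tax equals MEC at Q*: 8.70 + 1.12×7.9037 = 17.5521.

tax = $17.55 per unit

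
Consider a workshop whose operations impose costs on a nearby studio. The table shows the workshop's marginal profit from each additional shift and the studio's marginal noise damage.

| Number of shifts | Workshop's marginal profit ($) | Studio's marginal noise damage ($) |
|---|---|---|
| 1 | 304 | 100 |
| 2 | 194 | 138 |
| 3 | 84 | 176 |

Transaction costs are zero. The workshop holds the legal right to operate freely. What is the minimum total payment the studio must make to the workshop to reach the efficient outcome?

$84

Left alone the workshop would choose level 3 (marginal profit stays positive).
Efficient level: k* = 2 (marginal profit ≥ marginal noise damage through 2).
The studio must at least cover the workshop's forgone profit from cutting 3→2: 84 = 84.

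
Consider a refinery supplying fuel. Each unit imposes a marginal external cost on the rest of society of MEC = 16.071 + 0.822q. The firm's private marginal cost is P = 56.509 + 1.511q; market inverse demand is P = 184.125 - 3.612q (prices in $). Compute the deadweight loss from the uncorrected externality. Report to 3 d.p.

DWL = $112.339

Market equilibrium (private): 56.509 + 1.511q = 184.125 - 3.612q → q_m = 24.9104.
Social marginal cost = private MC + MEC = 72.580 + 2.333q.
Set SMC = demand: 72.580 + 2.333q = 184.125 - 3.612q → q* = 18.7628.
The welfare-loss triangle has base |q_m − q*| and height MEC(q_m) (the vertical gap between SMC and demand is zero at q* and MEC at q_m).
DWL = ½ × 6.1476 × 36.5474 = 112.3394.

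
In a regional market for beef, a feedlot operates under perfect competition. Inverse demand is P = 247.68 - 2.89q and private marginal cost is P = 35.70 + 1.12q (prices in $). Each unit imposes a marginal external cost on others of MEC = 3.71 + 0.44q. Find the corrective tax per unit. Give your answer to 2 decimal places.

tax = $24.30 per unit

Social marginal cost = private MC + MEC = 39.41 + 1.56q.
Set SMC = demand: 39.41 + 1.56q = 247.68 - 2.89q → q* = 46.8022.
The Pigouvian tax equals MEC at q*: 3.71 + 0.44×46.8022 = 24.3030.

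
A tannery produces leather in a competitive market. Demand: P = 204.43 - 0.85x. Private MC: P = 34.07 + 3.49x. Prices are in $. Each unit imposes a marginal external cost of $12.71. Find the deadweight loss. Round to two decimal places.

Market equilibrium (private): 34.07 + 3.49x = 204.43 - 0.85x → x_m = 39.2535.
Social marginal cost = private MC + MEC = 46.78 + 3.49x.
Set SMC = demand: 46.78 + 3.49x = 204.43 - 0.85x → x* = 36.3249.
Height of the DWL triangle at x_m is SMC(x_m) − demand(x_m) = MEC(x_m) = 12.7100.
DWL = ½ × 2.9286 × 12.7100 = 18.6113.

DWL = $18.61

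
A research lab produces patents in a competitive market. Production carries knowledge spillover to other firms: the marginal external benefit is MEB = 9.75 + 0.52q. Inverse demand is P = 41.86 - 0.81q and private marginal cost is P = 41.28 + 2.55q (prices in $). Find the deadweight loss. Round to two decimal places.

DWL = $17.05

Market equilibrium (private): 41.28 + 2.55q = 41.86 - 0.81q → q_m = 0.1726.
Social marginal cost = private MC − MEB = 31.53 + 2.03q.
Set SMC = demand: 31.53 + 2.03q = 41.86 - 0.81q → q* = 3.6373.
Between q* and q_m the wedge demand − SMC runs linearly from 0 to MEB(q_m), so the loss is a triangle.
DWL = ½ × 3.4647 × 9.8398 = 17.0460.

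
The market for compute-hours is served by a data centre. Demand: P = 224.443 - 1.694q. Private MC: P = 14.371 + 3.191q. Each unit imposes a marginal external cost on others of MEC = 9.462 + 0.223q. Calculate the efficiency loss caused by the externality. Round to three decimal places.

DWL = 35.530

Market equilibrium (private): 14.371 + 3.191q = 224.443 - 1.694q → q_m = 43.0035.
Social marginal cost = private MC + MEC = 23.833 + 3.414q.
Set SMC = demand: 23.833 + 3.414q = 224.443 - 1.694q → q* = 39.2737.
The welfare-loss triangle has base |q_m − q*| and height MEC(q_m) (the vertical gap between SMC and demand is zero at q* and MEC at q_m).
DWL = ½ × 3.7298 × 19.0518 = 35.5297.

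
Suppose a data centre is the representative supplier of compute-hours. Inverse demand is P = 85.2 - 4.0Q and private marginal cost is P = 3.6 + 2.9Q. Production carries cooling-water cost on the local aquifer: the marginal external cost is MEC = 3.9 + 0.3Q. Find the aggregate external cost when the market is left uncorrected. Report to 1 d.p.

67.1

Market equilibrium (private): 3.6 + 2.9Q = 85.2 - 4.0Q → Q_m = 11.8261.
Total external cost = ∫₀^{Q_m} (3.9 + 0.3Q) dQ = 3.9×11.8261 + ½×0.3×11.8261² = 67.1003.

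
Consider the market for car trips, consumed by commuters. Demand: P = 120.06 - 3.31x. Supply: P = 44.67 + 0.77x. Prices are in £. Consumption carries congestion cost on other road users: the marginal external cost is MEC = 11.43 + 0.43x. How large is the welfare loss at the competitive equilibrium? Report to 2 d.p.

DWL = £41.62

Market equilibrium (private): 44.67 + 0.77x = 120.06 - 3.31x → x_m = 18.4779.
Social marginal benefit = demand − MEC = 108.63 - 3.74x.
Set SMB = MC: 108.63 - 3.74x = 44.67 + 0.77x → x* = 14.1818.
The welfare-loss triangle has base |x_m − x*| and height MEC(x_m) (the vertical gap between SMB and MC is zero at x* and MEC at x_m).
DWL = ½ × 4.2961 × 19.3755 = 41.6195.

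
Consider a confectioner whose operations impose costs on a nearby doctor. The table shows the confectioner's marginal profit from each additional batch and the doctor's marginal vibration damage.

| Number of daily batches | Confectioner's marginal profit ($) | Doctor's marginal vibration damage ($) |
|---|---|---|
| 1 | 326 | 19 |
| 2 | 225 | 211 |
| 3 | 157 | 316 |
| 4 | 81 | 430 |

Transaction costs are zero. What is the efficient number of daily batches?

Bargaining reaches the level where marginal profit last exceeds marginal vibration damage.
That holds through level 2 (225 ≥ 211) but not at 3 (157 < 316).

2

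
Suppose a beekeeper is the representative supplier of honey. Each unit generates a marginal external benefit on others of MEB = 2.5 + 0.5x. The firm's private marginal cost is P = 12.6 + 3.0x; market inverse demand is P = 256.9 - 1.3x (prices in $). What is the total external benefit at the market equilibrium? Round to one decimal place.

Market equilibrium (private): 12.6 + 3.0x = 256.9 - 1.3x → x_m = 56.8140.
Total external benefit = ∫₀^{x_m} (2.5 + 0.5x) dx = 2.5×56.8140 + ½×0.5×56.8140² = 948.9926.

$949.0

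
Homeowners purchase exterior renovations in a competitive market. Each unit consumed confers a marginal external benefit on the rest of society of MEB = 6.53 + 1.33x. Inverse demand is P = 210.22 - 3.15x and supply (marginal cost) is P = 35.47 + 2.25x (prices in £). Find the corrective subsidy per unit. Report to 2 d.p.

subsidy = £65.77 per unit

Social marginal benefit = demand + MEB = 216.75 - 1.82x.
Set SMB = MC: 216.75 - 1.82x = 35.47 + 2.25x → x* = 44.5405.
The Pigouvian subsidy equals MEB at x*: 6.53 + 1.33×44.5405 = 65.7689.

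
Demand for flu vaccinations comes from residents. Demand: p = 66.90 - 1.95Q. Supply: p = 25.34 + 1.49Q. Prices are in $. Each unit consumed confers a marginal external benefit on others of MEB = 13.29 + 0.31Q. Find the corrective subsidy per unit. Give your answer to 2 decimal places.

Social marginal benefit = demand + MEB = 80.19 - 1.64Q.
Set SMB = MC: 80.19 - 1.64Q = 25.34 + 1.49Q → Q* = 17.5240.
The Pigouvian subsidy equals MEB at Q*: 13.29 + 0.31×17.5240 = 18.7224.

subsidy = $18.72 per unit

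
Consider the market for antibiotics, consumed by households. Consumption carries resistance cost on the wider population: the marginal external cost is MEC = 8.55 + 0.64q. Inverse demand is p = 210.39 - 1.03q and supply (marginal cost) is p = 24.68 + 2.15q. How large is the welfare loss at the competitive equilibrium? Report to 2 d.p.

DWL = 276.07

Market equilibrium (private): 24.68 + 2.15q = 210.39 - 1.03q → q_m = 58.3994.
Social marginal benefit = demand − MEC = 201.84 - 1.67q.
Set SMB = MC: 201.84 - 1.67q = 24.68 + 2.15q → q* = 46.3770.
Height of the DWL triangle at q_m is MC(q_m) − SMB(q_m) = MEC(q_m) = 45.9256.
DWL = ½ × 12.0224 × 45.9256 = 276.0680.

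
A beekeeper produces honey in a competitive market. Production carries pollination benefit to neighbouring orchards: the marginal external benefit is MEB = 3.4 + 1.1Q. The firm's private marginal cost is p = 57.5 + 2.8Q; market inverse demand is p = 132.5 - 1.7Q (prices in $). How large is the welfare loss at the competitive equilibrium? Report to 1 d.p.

Market equilibrium (private): 57.5 + 2.8Q = 132.5 - 1.7Q → Q_m = 16.6667.
Social marginal cost = private MC − MEB = 54.1 + 1.7Q.
Set SMC = demand: 54.1 + 1.7Q = 132.5 - 1.7Q → Q* = 23.0588.
Height of the DWL triangle at Q_m is demand(Q_m) − SMC(Q_m) = MEB(Q_m) = 21.7333.
DWL = ½ × 6.3921 × 21.7333 = 69.4607.

DWL = $69.5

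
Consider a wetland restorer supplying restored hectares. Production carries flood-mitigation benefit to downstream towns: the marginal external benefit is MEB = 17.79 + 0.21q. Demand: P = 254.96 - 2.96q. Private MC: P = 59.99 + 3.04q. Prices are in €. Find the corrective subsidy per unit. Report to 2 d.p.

subsidy = €25.51 per unit

Social marginal cost = private MC − MEB = 42.20 + 2.83q.
Set SMC = demand: 42.20 + 2.83q = 254.96 - 2.96q → q* = 36.7461.
The Pigouvian subsidy equals MEB at q*: 17.79 + 0.21×36.7461 = 25.5067.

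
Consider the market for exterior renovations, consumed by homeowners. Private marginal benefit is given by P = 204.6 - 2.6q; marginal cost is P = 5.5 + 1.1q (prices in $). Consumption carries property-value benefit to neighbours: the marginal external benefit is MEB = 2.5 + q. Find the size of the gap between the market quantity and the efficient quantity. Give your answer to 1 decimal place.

20.9 units

Market equilibrium (private): 5.5 + 1.1q = 204.6 - 2.6q → q_m = 53.8108.
Social marginal benefit = demand + MEB = 207.1 - 1.6q.
Set SMB = MC: 207.1 - 1.6q = 5.5 + 1.1q → q* = 74.6667.
Gap = |53.8108 − 74.6667| = 20.8559.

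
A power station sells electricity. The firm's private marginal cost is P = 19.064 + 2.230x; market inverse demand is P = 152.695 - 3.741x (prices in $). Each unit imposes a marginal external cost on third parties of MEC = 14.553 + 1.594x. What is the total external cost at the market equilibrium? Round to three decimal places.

$724.885

Market equilibrium (private): 19.064 + 2.230x = 152.695 - 3.741x → x_m = 22.3800.
Total external cost = ∫₀^{x_m} (14.553 + 1.594x) dx = 14.553×22.3800 + ½×1.594×22.3800² = 724.8851.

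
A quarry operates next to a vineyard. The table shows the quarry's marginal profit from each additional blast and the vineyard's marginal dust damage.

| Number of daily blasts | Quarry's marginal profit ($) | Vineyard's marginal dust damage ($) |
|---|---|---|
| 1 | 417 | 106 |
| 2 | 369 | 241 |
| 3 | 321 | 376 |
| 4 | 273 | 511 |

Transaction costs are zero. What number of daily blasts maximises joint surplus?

2

Bargaining reaches the level where marginal profit last exceeds marginal dust damage.
That holds through level 2 (369 ≥ 241) but not at 3 (321 < 376).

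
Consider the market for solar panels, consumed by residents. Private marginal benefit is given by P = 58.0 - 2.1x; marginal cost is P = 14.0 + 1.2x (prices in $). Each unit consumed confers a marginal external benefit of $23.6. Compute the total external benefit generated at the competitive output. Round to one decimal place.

$314.7

Market equilibrium (private): 14.0 + 1.2x = 58.0 - 2.1x → x_m = 13.3333.
Total external benefit = MEB × x_m = 23.6 × 13.3333 = 314.6659.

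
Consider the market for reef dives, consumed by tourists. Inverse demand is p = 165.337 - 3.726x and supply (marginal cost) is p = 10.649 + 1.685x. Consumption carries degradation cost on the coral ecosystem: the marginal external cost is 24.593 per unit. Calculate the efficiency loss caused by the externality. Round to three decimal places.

DWL = 55.888

Market equilibrium (private): 10.649 + 1.685x = 165.337 - 3.726x → x_m = 28.5877.
Social marginal benefit = demand − MEC = 140.744 - 3.726x.
Set SMB = MC: 140.744 - 3.726x = 10.649 + 1.685x → x* = 24.0427.
The loss is the area between SMB and MC from x* to x_m; with linear curves that's a triangle of height MEC(x_m).
DWL = ½ × 4.5450 × 24.5930 = 55.8876.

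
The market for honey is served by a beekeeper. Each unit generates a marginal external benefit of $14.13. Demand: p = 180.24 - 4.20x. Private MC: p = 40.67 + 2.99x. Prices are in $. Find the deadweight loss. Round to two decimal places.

Market equilibrium (private): 40.67 + 2.99x = 180.24 - 4.20x → x_m = 19.4117.
Social marginal cost = private MC − MEB = 26.54 + 2.99x.
Set SMC = demand: 26.54 + 2.99x = 180.24 - 4.20x → x* = 21.3769.
The welfare-loss triangle has base |x_m − x*| and height MEB(x_m) (the vertical gap between SMC and demand is zero at x* and MEB at x_m).
DWL = ½ × 1.9652 × 14.1300 = 13.8841.

DWL = $13.88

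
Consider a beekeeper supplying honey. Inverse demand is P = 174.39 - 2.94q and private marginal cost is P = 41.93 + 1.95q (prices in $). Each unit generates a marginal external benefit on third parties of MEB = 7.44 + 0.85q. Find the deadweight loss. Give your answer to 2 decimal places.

DWL = $114.86

Market equilibrium (private): 41.93 + 1.95q = 174.39 - 2.94q → q_m = 27.0879.
Social marginal cost = private MC − MEB = 34.49 + 1.10q.
Set SMC = demand: 34.49 + 1.10q = 174.39 - 2.94q → q* = 34.6287.
The loss is the area between SMC and demand from q* to q_m; with linear curves that's a triangle of height MEB(q_m).
DWL = ½ × 7.5408 × 30.4647 = 114.8641.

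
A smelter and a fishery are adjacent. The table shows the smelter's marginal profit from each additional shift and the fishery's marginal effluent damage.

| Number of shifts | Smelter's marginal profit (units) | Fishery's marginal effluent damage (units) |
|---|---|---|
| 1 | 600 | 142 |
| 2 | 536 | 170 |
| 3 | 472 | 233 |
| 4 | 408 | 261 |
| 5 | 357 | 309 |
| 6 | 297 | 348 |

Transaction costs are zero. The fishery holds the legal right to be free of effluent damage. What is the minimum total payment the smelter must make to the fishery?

1115

Efficient level: marginal profit ≥ marginal effluent damage through level 5, so k* = 5.
With the fishery holding the right, the smelter must at least compensate total damage at k*: 142 + 170 + 233 + 261 + 309 = 1115.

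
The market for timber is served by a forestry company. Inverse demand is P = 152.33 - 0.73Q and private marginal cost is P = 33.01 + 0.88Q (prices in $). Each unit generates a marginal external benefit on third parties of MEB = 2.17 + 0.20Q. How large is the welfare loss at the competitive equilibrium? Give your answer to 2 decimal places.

Market equilibrium (private): 33.01 + 0.88Q = 152.33 - 0.73Q → Q_m = 74.1118.
Social marginal cost = private MC − MEB = 30.84 + 0.68Q.
Set SMC = demand: 30.84 + 0.68Q = 152.33 - 0.73Q → Q* = 86.1631.
Height of the DWL triangle at Q_m is demand(Q_m) − SMC(Q_m) = MEB(Q_m) = 16.9924.
DWL = ½ × 12.0513 × 16.9924 = 102.3903.

DWL = $102.39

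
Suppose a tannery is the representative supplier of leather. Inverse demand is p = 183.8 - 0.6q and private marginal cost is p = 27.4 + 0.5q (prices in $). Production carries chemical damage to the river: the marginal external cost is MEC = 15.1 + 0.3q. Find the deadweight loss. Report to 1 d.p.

DWL = $1191.3

Market equilibrium (private): 27.4 + 0.5q = 183.8 - 0.6q → q_m = 142.1818.
Social marginal cost = private MC + MEC = 42.5 + 0.8q.
Set SMC = demand: 42.5 + 0.8q = 183.8 - 0.6q → q* = 100.9286.
The loss is the area between SMC and demand from q* to q_m; with linear curves that's a triangle of height MEC(q_m).
DWL = ½ × 41.2532 × 57.7545 = 1191.2790.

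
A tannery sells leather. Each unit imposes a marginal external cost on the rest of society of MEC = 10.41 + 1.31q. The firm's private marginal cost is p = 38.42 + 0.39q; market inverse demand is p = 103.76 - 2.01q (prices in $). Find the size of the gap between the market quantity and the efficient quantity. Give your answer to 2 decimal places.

Market equilibrium (private): 38.42 + 0.39q = 103.76 - 2.01q → q_m = 27.2250.
Social marginal cost = private MC + MEC = 48.83 + 1.70q.
Set SMC = demand: 48.83 + 1.70q = 103.76 - 2.01q → q* = 14.8059.
Gap = |27.2250 − 14.8059| = 12.4191.

12.42 units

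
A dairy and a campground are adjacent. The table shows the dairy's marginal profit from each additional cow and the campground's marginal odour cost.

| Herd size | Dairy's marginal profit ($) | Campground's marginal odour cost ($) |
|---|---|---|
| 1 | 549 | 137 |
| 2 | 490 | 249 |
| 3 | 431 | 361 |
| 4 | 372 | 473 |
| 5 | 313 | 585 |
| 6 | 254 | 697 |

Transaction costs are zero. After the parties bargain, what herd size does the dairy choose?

3

Bargaining reaches the level where marginal profit last exceeds marginal odour cost.
That holds through level 3 (431 ≥ 361) but not at 4 (372 < 473).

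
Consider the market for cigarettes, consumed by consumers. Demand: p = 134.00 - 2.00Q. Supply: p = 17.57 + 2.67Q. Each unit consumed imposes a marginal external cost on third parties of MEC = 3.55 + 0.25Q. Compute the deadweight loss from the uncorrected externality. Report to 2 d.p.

DWL = 9.73

Market equilibrium (private): 17.57 + 2.67Q = 134.00 - 2.00Q → Q_m = 24.9315.
Social marginal benefit = demand − MEC = 130.45 - 2.25Q.
Set SMB = MC: 130.45 - 2.25Q = 17.57 + 2.67Q → Q* = 22.9431.
Height of the DWL triangle at Q_m is MC(Q_m) − SMB(Q_m) = MEC(Q_m) = 9.7829.
DWL = ½ × 1.9884 × 9.7829 = 9.7262.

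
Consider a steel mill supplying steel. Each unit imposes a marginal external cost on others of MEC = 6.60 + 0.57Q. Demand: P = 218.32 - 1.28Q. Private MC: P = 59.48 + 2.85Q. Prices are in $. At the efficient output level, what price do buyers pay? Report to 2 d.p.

Social marginal cost = private MC + MEC = 66.08 + 3.42Q.
Set SMC = demand: 66.08 + 3.42Q = 218.32 - 1.28Q → Q* = 32.3915.
Consumer price on the demand curve at Q*: 218.32 − 1.28×32.3915 = 176.8589.

P = $176.86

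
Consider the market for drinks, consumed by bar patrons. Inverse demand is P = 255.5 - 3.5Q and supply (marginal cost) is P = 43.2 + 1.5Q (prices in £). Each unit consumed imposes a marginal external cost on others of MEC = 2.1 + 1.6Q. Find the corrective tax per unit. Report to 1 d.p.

tax = £53.1 per unit

Social marginal benefit = demand − MEC = 253.4 - 5.1Q.
Set SMB = MC: 253.4 - 5.1Q = 43.2 + 1.5Q → Q* = 31.8485.
The Pigouvian tax equals MEC at Q*: 2.1 + 1.6×31.8485 = 53.0576.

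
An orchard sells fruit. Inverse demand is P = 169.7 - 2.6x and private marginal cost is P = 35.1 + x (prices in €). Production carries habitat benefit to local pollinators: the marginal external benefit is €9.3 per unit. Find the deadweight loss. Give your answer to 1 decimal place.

Market equilibrium (private): 35.1 + x = 169.7 - 2.6x → x_m = 37.3889.
Social marginal cost = private MC − MEB = 25.8 + x.
Set SMC = demand: 25.8 + x = 169.7 - 2.6x → x* = 39.9722.
The loss is the area between SMC and demand from x* to x_m; with linear curves that's a triangle of height MEB(x_m).
DWL = ½ × 2.5833 × 9.3000 = 12.0123.

DWL = €12.0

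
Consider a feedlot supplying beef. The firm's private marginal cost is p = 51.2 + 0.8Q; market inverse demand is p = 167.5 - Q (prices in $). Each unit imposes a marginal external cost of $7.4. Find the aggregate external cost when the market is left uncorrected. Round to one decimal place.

$478.1

Market equilibrium (private): 51.2 + 0.8Q = 167.5 - Q → Q_m = 64.6111.
Total external cost = MEC × Q_m = 7.4 × 64.6111 = 478.1221.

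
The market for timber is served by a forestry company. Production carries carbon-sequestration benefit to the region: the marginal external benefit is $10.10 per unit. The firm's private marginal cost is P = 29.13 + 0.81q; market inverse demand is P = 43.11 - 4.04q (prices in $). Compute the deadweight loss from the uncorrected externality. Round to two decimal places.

DWL = $10.52

Market equilibrium (private): 29.13 + 0.81q = 43.11 - 4.04q → q_m = 2.8825.
Social marginal cost = private MC − MEB = 19.03 + 0.81q.
Set SMC = demand: 19.03 + 0.81q = 43.11 - 4.04q → q* = 4.9649.
Height of the DWL triangle at q_m is demand(q_m) − SMC(q_m) = MEB(q_m) = 10.1000.
DWL = ½ × 2.0824 × 10.1000 = 10.5161.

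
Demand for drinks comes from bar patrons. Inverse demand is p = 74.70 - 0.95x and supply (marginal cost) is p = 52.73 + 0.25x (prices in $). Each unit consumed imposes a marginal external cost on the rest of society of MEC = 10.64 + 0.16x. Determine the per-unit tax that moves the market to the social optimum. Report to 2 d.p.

Social marginal benefit = demand − MEC = 64.06 - 1.11x.
Set SMB = MC: 64.06 - 1.11x = 52.73 + 0.25x → x* = 8.3309.
The Pigouvian tax equals MEC at x*: 10.64 + 0.16×8.3309 = 11.9729.

tax = $11.97 per unit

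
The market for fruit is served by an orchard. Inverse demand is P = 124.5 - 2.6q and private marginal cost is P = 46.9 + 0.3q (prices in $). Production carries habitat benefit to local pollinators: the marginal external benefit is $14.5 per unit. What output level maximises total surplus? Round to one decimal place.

Social marginal cost = private MC − MEB = 32.4 + 0.3q.
Set SMC = demand: 32.4 + 0.3q = 124.5 - 2.6q → q* = 31.7586.

q* = 31.8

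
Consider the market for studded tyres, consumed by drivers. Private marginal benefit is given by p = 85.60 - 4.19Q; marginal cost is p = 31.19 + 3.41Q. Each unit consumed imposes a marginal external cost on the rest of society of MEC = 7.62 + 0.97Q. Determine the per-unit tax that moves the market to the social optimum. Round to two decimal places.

Social marginal benefit = demand − MEC = 77.98 - 5.16Q.
Set SMB = MC: 77.98 - 5.16Q = 31.19 + 3.41Q → Q* = 5.4597.
The Pigouvian tax equals MEC at Q*: 7.62 + 0.97×5.4597 = 12.9159.

tax = 12.92 per unit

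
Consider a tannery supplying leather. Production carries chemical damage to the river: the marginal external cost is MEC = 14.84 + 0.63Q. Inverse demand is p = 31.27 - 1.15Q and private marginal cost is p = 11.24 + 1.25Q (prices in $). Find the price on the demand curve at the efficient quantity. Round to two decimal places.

P = $29.30

Social marginal cost = private MC + MEC = 26.08 + 1.88Q.
Set SMC = demand: 26.08 + 1.88Q = 31.27 - 1.15Q → Q* = 1.7129.
Consumer price on the demand curve at Q*: 31.27 − 1.15×1.7129 = 29.3002.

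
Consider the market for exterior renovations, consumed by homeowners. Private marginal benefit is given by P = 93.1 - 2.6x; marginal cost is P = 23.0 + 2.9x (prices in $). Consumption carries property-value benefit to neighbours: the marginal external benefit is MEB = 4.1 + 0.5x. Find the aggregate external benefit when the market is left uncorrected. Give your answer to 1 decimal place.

Market equilibrium (private): 23.0 + 2.9x = 93.1 - 2.6x → x_m = 12.7455.
Total external benefit = ∫₀^{x_m} (4.1 + 0.5x) dx = 4.1×12.7455 + ½×0.5×12.7455² = 92.8685.

$92.9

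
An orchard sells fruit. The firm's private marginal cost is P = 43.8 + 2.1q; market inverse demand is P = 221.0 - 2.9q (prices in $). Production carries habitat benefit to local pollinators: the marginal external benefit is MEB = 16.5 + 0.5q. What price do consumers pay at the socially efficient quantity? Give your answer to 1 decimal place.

Social marginal cost = private MC − MEB = 27.3 + 1.6q.
Set SMC = demand: 27.3 + 1.6q = 221.0 - 2.9q → q* = 43.0444.
Consumer price on the demand curve at q*: 221.0 − 2.9×43.0444 = 96.1712.

P = $96.2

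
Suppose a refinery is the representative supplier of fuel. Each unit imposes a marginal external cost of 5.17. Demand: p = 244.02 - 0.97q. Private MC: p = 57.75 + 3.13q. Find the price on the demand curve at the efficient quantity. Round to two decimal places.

P = 201.17

Social marginal cost = private MC + MEC = 62.92 + 3.13q.
Set SMC = demand: 62.92 + 3.13q = 244.02 - 0.97q → q* = 44.1707.
Consumer price on the demand curve at q*: 244.02 − 0.97×44.1707 = 201.1744.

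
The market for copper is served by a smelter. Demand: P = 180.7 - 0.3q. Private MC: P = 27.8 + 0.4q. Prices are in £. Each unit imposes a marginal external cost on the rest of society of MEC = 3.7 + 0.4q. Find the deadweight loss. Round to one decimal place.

Market equilibrium (private): 27.8 + 0.4q = 180.7 - 0.3q → q_m = 218.4286.
Social marginal cost = private MC + MEC = 31.5 + 0.8q.
Set SMC = demand: 31.5 + 0.8q = 180.7 - 0.3q → q* = 135.6364.
Between q* and q_m the wedge SMC − demand runs linearly from 0 to MEC(q_m), so the loss is a triangle.
DWL = ½ × 82.7922 × 91.0714 = 3770.0008.

DWL = £3770.0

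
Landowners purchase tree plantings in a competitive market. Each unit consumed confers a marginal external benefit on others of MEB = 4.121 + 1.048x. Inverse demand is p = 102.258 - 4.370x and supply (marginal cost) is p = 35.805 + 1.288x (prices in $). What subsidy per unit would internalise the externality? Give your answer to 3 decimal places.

Social marginal benefit = demand + MEB = 106.379 - 3.322x.
Set SMB = MC: 106.379 - 3.322x = 35.805 + 1.288x → x* = 15.3089.
The Pigouvian subsidy equals MEB at x*: 4.121 + 1.048×15.3089 = 20.1647.

subsidy = $20.165 per unit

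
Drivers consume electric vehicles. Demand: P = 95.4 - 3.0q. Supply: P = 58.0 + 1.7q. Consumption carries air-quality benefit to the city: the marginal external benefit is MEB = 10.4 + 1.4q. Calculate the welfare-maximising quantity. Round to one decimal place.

q* = 14.5

Social marginal benefit = demand + MEB = 105.8 - 1.6q.
Set SMB = MC: 105.8 - 1.6q = 58.0 + 1.7q → q* = 14.4848.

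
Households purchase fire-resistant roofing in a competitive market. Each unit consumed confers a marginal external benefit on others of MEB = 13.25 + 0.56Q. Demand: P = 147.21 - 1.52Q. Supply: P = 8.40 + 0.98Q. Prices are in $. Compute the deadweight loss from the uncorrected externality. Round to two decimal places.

Market equilibrium (private): 8.40 + 0.98Q = 147.21 - 1.52Q → Q_m = 55.5240.
Social marginal benefit = demand + MEB = 160.46 - 0.96Q.
Set SMB = MC: 160.46 - 0.96Q = 8.40 + 0.98Q → Q* = 78.3814.
Between Q* and Q_m the wedge SMB − MC runs linearly from 0 to MEB(Q_m), so the loss is a triangle.
DWL = ½ × 22.8574 × 44.3434 = 506.7874.

DWL = $506.79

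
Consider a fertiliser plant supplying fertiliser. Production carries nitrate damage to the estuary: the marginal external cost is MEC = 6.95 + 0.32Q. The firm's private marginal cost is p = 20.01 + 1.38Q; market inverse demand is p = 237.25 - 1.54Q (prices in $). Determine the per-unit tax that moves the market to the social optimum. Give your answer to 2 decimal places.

Social marginal cost = private MC + MEC = 26.96 + 1.70Q.
Set SMC = demand: 26.96 + 1.70Q = 237.25 - 1.54Q → Q* = 64.9043.
The Pigouvian tax equals MEC at Q*: 6.95 + 0.32×64.9043 = 27.7194.

tax = $27.72 per unit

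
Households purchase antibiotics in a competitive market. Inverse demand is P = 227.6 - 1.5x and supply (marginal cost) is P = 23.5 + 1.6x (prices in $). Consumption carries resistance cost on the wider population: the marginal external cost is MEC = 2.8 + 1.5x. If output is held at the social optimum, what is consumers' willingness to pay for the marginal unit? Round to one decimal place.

Social marginal benefit = demand − MEC = 224.8 - 3.0x.
Set SMB = MC: 224.8 - 3.0x = 23.5 + 1.6x → x* = 43.7609.
Consumer price on the demand curve at x*: 227.6 − 1.5×43.7609 = 161.9587.

P = $162.0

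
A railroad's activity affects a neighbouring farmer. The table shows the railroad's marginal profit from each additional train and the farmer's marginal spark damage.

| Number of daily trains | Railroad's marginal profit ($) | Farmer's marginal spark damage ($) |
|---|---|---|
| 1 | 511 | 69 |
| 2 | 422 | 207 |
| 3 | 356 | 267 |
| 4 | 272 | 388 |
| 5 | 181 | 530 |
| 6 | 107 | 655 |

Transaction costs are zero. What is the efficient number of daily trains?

Bargaining reaches the level where marginal profit last exceeds marginal spark damage.
That holds through level 3 (356 ≥ 267) but not at 4 (272 < 388).

3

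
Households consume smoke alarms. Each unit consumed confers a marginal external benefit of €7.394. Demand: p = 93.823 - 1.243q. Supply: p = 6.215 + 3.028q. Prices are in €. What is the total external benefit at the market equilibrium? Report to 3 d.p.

Market equilibrium (private): 6.215 + 3.028q = 93.823 - 1.243q → q_m = 20.5123.
Total external benefit = MEB × q_m = 7.394 × 20.5123 = 151.6679.

€151.668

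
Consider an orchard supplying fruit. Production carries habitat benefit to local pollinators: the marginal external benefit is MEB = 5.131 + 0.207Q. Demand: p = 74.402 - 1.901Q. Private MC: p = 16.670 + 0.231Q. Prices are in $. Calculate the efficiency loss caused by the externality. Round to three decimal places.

DWL = $29.940

Market equilibrium (private): 16.670 + 0.231Q = 74.402 - 1.901Q → Q_m = 27.0788.
Social marginal cost = private MC − MEB = 11.539 + 0.024Q.
Set SMC = demand: 11.539 + 0.024Q = 74.402 - 1.901Q → Q* = 32.6561.
Height of the DWL triangle at Q_m is demand(Q_m) − SMC(Q_m) = MEB(Q_m) = 10.7363.
DWL = ½ × 5.5773 × 10.7363 = 29.9398.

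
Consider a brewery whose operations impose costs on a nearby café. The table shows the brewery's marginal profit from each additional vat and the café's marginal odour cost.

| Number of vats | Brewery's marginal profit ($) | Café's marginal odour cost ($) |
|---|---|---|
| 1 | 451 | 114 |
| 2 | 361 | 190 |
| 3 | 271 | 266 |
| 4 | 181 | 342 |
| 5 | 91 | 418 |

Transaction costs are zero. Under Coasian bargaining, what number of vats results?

3

Bargaining reaches the level where marginal profit last exceeds marginal odour cost.
That holds through level 3 (271 ≥ 266) but not at 4 (181 < 342).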